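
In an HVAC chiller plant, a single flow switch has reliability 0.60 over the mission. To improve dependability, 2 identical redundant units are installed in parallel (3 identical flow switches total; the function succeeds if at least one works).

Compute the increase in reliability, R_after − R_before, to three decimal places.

R_before = 0.60
R_after = 1 − (1 − 0.60)^3 = 0.936
ΔR = 0.936 − 0.60 = 0.336

0.336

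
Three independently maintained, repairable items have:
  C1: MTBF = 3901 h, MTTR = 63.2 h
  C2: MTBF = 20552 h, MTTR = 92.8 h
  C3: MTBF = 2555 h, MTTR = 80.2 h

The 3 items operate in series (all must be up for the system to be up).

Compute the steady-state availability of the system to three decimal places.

A(C1) = MTBF/(MTBF+MTTR) = 3901/(3901+63.2) = 0.984057
A(C2) = MTBF/(MTBF+MTTR) = 20552/(20552+92.8) = 0.995505
A(C3) = MTBF/(MTBF+MTTR) = 2555/(2555+80.2) = 0.969566
Series availability: 0.984057 × 0.995505 × 0.969566 = 0.950

0.950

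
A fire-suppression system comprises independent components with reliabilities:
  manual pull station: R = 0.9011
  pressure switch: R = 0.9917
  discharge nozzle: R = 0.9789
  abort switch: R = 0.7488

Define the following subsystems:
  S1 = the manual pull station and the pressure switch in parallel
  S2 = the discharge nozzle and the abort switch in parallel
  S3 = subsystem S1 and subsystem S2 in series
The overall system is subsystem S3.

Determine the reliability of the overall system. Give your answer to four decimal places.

Parallel (manual pull station and pressure switch): 1 − (1 − 0.901100)(1 − 0.991700) = 0.999179
Parallel (discharge nozzle and abort switch): 1 − (1 − 0.978900)(1 − 0.748800) = 0.994700
Series ([0.999179] and [0.994700]): 0.999179 × 0.994700 = 0.9939

0.9939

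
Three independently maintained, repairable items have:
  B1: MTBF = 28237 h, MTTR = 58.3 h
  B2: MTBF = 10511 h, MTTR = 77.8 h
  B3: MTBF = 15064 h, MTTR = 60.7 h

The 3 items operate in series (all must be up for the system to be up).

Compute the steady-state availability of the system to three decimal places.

0.987

A(B1) = MTBF/(MTBF+MTTR) = 28237/(28237+58.3) = 0.997940
A(B2) = MTBF/(MTBF+MTTR) = 10511/(10511+77.8) = 0.992653
A(B3) = MTBF/(MTBF+MTTR) = 15064/(15064+60.7) = 0.995987
Series availability: 0.997940 × 0.992653 × 0.995987 = 0.987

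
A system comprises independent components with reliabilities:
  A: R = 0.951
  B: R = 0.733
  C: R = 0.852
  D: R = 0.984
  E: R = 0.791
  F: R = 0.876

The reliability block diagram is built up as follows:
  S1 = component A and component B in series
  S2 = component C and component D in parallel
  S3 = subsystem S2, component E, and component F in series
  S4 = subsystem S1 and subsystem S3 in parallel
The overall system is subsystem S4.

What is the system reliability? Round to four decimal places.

Series (A and B): 0.951000 × 0.733000 = 0.697083
Parallel (C and D): 1 − (1 − 0.852000)(1 − 0.984000) = 0.997632
Series ([0.997632], E, and F): 0.997632 × 0.791000 × 0.876000 = 0.691275
Parallel ([0.697083] and [0.691275]): 1 − (1 − 0.697083)(1 − 0.691275) = 0.9065

0.9065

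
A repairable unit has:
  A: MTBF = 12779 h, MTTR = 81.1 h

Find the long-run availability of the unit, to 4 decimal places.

A(A) = MTBF/(MTBF+MTTR) = 12779/(12779+81.1) = 0.9937

0.9937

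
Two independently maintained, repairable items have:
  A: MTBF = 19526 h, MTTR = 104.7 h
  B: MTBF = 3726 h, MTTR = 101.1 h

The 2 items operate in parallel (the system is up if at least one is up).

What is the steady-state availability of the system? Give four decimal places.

A(A) = MTBF/(MTBF+MTTR) = 19526/(19526+104.7) = 0.994667
A(B) = MTBF/(MTBF+MTTR) = 3726/(3726+101.1) = 0.973583
Parallel availability: 1 − (1 − 0.994667)(1 − 0.973583) = 0.9999

0.9999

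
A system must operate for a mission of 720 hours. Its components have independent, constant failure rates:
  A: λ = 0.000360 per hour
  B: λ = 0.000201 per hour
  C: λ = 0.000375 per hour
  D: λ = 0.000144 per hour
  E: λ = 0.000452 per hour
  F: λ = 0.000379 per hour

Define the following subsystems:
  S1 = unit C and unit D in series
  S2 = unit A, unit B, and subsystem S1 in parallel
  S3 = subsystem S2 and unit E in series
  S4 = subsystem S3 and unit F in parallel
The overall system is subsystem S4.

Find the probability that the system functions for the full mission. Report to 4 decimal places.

R(A) = exp(−0.000360 × 720) = 0.771669
R(B) = exp(−0.000201 × 720) = 0.865265
R(C) = exp(−0.000375 × 720) = 0.763379
R(D) = exp(−0.000144 × 720) = 0.901514
R(E) = exp(−0.000452 × 720) = 0.722210
R(F) = exp(−0.000379 × 720) = 0.761184
Series (C and D): 0.763379 × 0.901514 = 0.688197
Parallel (A, B, and [0.688197]): 1 − (1 − 0.771669)(1 − 0.865265)(1 − 0.688197) = 0.990408
Series ([0.990408] and E): 0.990408 × 0.722210 = 0.715283
Parallel ([0.715283] and F): 1 − (1 − 0.715283)(1 − 0.761184) = 0.9320

0.9320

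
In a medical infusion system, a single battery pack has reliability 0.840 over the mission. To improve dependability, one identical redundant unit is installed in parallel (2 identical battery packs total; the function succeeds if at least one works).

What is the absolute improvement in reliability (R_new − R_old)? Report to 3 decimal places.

0.134

R_before = 0.840
R_after = 1 − (1 − 0.840)^2 = 0.974
ΔR = 0.974 − 0.840 = 0.134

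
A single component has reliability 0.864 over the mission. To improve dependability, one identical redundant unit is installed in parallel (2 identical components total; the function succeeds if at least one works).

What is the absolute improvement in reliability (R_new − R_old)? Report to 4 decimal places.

R_before = 0.864
R_after = 1 − (1 − 0.864)^2 = 0.9815
ΔR = 0.9815 − 0.864 = 0.1175

0.1175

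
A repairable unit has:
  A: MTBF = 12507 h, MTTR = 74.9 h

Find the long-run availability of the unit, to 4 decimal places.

A(A) = MTBF/(MTBF+MTTR) = 12507/(12507+74.9) = 0.9940

0.9940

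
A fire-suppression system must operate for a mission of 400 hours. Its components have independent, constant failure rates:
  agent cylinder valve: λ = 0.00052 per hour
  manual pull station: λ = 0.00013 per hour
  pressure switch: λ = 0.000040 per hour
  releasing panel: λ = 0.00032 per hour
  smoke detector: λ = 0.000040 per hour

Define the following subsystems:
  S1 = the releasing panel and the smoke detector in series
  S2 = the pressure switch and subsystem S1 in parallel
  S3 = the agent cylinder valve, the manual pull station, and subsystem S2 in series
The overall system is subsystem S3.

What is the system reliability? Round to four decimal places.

0.7694

R(agent cylinder valve) = exp(−0.00052 × 400) = 0.812207
R(manual pull station) = exp(−0.00013 × 400) = 0.949329
R(pressure switch) = exp(−0.000040 × 400) = 0.984127
R(releasing panel) = exp(−0.00032 × 400) = 0.879853
R(smoke detector) = exp(−0.000040 × 400) = 0.984127
Series (releasing panel and smoke detector): 0.879853 × 0.984127 = 0.865887
Parallel (pressure switch and [0.865887]): 1 − (1 − 0.984127)(1 − 0.865887) = 0.997871
Series (agent cylinder valve, manual pull station, and [0.997871]): 0.812207 × 0.949329 × 0.997871 = 0.7694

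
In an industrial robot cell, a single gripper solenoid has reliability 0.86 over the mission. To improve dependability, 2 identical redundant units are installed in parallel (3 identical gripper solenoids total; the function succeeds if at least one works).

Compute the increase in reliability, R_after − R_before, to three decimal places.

0.137

R_before = 0.86
R_after = 1 − (1 − 0.86)^3 = 0.997
ΔR = 0.997 − 0.86 = 0.137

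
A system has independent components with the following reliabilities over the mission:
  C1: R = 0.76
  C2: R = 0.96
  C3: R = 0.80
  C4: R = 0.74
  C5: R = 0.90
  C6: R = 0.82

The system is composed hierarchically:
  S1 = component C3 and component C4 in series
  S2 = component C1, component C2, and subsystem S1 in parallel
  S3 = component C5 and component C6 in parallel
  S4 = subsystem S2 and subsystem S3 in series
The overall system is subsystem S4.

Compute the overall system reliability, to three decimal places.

0.978

Series (C3 and C4): 0.80000 × 0.74000 = 0.59200
Parallel (C1, C2, and [0.59200]): 1 − (1 − 0.76000)(1 − 0.96000)(1 − 0.59200) = 0.99608
Parallel (C5 and C6): 1 − (1 − 0.90000)(1 − 0.82000) = 0.98200
Series ([0.99608] and [0.98200]): 0.99608 × 0.98200 = 0.978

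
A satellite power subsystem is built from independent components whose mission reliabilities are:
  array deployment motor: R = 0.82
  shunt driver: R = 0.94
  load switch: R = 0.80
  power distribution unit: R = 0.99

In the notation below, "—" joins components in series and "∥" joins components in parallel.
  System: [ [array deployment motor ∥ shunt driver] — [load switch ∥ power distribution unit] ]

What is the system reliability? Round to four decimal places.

0.9872

Parallel (array deployment motor and shunt driver): 1 − (1 − 0.820000)(1 − 0.940000) = 0.989200
Parallel (load switch and power distribution unit): 1 − (1 − 0.800000)(1 − 0.990000) = 0.998000
Series ([0.989200] and [0.998000]): 0.989200 × 0.998000 = 0.9872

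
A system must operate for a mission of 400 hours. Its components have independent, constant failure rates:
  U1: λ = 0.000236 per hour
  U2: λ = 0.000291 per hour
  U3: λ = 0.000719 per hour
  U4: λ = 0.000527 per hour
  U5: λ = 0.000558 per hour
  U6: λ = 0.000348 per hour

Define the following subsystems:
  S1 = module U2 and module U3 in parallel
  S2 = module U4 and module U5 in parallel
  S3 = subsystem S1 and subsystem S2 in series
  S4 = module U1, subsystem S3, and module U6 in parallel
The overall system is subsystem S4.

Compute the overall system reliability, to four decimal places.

0.9992

R(U1) = exp(−0.000236 × 400) = 0.909919
R(U2) = exp(−0.000291 × 400) = 0.890119
R(U3) = exp(−0.000719 × 400) = 0.750062
R(U4) = exp(−0.000527 × 400) = 0.809936
R(U5) = exp(−0.000558 × 400) = 0.799955
R(U6) = exp(−0.000348 × 400) = 0.870054
Parallel (U2 and U3): 1 − (1 − 0.890119)(1 − 0.750062) = 0.972537
Parallel (U4 and U5): 1 − (1 − 0.809936)(1 − 0.799955) = 0.961979
Series ([0.972537] and [0.961979]): 0.972537 × 0.961979 = 0.935560
Parallel (U1, [0.935560], and U6): 1 − (1 − 0.909919)(1 − 0.935560)(1 − 0.870054) = 0.9992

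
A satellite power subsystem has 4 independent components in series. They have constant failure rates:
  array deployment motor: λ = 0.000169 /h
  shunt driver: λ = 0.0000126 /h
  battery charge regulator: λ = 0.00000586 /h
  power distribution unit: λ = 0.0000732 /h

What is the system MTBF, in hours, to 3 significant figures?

Series of exponential components: λ_sys = Σ λ_i
λ_sys = 0.000169 + 0.0000126 + 0.00000586 + 0.0000732 = 2.6066e-04 /h
MTBF = 1 / λ_sys = 3840 h

3840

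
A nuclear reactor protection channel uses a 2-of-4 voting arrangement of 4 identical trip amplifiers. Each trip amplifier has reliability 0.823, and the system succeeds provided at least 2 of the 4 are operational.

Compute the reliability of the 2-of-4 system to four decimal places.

R = Σ_{i=2}^{4} C(4,i) p^i (1−p)^{4−i} with p = 0.823
C(4,2)·0.823^2·0.177^2 = 0.127320
C(4,3)·0.823^3·0.177^1 = 0.394669
C(4,4)·0.823^4·0.177^0 = 0.458775
Sum = 0.9808

0.9808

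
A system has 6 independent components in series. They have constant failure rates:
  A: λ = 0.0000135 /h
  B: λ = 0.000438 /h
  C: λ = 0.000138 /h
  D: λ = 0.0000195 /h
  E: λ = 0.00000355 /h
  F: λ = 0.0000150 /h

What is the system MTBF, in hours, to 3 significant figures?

1590

Series of exponential components: λ_sys = Σ λ_i
λ_sys = 0.0000135 + 0.000438 + 0.000138 + 0.0000195 + 0.00000355 + 0.0000150 = 6.2755e-04 /h
MTBF = 1 / λ_sys = 1590 h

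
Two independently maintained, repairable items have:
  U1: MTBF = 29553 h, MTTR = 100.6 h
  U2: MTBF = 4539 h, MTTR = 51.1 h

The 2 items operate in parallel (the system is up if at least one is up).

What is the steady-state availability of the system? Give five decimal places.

A(U1) = MTBF/(MTBF+MTTR) = 29553/(29553+100.6) = 0.996607
A(U2) = MTBF/(MTBF+MTTR) = 4539/(4539+51.1) = 0.988867
Parallel availability: 1 − (1 − 0.996607)(1 − 0.988867) = 0.99996

0.99996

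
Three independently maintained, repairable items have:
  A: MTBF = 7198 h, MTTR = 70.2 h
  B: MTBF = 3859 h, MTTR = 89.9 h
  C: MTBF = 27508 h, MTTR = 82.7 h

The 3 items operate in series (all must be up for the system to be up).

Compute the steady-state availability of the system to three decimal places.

A(A) = MTBF/(MTBF+MTTR) = 7198/(7198+70.2) = 0.990341
A(B) = MTBF/(MTBF+MTTR) = 3859/(3859+89.9) = 0.977234
A(C) = MTBF/(MTBF+MTTR) = 27508/(27508+82.7) = 0.997003
Series availability: 0.990341 × 0.977234 × 0.997003 = 0.965

0.965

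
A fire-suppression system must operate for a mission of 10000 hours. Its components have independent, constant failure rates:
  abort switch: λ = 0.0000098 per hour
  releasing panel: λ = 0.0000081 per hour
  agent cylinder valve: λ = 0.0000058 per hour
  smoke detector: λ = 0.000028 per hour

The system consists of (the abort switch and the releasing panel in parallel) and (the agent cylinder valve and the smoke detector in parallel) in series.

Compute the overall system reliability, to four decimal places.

R(abort switch) = exp(−0.0000098 × 10000) = 0.906649
R(releasing panel) = exp(−0.0000081 × 10000) = 0.922194
R(agent cylinder valve) = exp(−0.0000058 × 10000) = 0.943650
R(smoke detector) = exp(−0.000028 × 10000) = 0.755784
Parallel (abort switch and releasing panel): 1 − (1 − 0.906649)(1 − 0.922194) = 0.992737
Parallel (agent cylinder valve and smoke detector): 1 − (1 − 0.943650)(1 − 0.755784) = 0.986238
Series ([0.992737] and [0.986238]): 0.992737 × 0.986238 = 0.9791

0.9791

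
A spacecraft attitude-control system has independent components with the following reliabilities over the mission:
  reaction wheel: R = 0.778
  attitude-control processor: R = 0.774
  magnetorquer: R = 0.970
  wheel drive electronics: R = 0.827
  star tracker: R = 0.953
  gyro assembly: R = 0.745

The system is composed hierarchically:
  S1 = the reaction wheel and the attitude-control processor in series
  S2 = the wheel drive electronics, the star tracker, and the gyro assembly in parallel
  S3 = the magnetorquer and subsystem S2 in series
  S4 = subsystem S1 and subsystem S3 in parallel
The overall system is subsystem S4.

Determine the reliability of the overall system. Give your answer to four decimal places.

Series (reaction wheel and attitude-control processor): 0.778000 × 0.774000 = 0.602172
Parallel (wheel drive electronics, star tracker, and gyro assembly): 1 − (1 − 0.827000)(1 − 0.953000)(1 − 0.745000) = 0.997927
Series (magnetorquer and [0.997927]): 0.970000 × 0.997927 = 0.967989
Parallel ([0.602172] and [0.967989]): 1 − (1 − 0.602172)(1 − 0.967989) = 0.9873

0.9873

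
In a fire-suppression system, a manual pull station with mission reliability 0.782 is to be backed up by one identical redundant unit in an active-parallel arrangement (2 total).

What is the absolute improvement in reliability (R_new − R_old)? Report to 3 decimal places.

R_before = 0.782
R_after = 1 − (1 − 0.782)^2 = 0.952
ΔR = 0.952 − 0.782 = 0.170

0.170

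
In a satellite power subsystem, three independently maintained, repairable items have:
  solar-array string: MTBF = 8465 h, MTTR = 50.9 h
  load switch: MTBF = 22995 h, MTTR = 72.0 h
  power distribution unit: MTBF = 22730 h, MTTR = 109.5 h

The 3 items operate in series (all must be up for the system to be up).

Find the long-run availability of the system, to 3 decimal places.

0.986

A(solar-array string) = MTBF/(MTBF+MTTR) = 8465/(8465+50.9) = 0.994023
A(load switch) = MTBF/(MTBF+MTTR) = 22995/(22995+72.0) = 0.996879
A(power distribution unit) = MTBF/(MTBF+MTTR) = 22730/(22730+109.5) = 0.995206
Series availability: 0.994023 × 0.996879 × 0.995206 = 0.986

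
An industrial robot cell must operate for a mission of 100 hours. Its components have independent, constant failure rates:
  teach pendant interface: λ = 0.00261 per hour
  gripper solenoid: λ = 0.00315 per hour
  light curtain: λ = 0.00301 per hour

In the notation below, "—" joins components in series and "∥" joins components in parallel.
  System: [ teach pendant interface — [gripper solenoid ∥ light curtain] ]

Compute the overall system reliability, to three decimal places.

0.716

R(teach pendant interface) = exp(−0.00261 × 100) = 0.77028
R(gripper solenoid) = exp(−0.00315 × 100) = 0.72979
R(light curtain) = exp(−0.00301 × 100) = 0.74008
Parallel (gripper solenoid and light curtain): 1 − (1 − 0.72979)(1 − 0.74008) = 0.92977
Series (teach pendant interface and [0.92977]): 0.77028 × 0.92977 = 0.716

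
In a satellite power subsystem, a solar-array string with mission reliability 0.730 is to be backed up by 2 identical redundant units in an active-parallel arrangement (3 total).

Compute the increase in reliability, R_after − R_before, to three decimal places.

0.250

R_before = 0.730
R_after = 1 − (1 − 0.730)^3 = 0.980
ΔR = 0.980 − 0.730 = 0.250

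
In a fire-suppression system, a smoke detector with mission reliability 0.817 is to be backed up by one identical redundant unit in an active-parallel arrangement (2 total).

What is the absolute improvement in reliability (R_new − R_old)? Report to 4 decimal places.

R_before = 0.817
R_after = 1 − (1 − 0.817)^2 = 0.9665
ΔR = 0.9665 − 0.817 = 0.1495

0.1495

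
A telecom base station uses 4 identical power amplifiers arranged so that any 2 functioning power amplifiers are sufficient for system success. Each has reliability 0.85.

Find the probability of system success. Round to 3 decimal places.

0.988

R = Σ_{i=2}^{4} C(4,i) p^i (1−p)^{4−i} with p = 0.85
C(4,2)·0.85^2·0.15^2 = 0.09754
C(4,3)·0.85^3·0.15^1 = 0.36848
C(4,4)·0.85^4·0.15^0 = 0.52201
Sum = 0.988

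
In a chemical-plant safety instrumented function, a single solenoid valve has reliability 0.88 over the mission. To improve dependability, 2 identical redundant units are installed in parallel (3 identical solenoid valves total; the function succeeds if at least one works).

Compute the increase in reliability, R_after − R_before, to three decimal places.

0.118

R_before = 0.88
R_after = 1 − (1 − 0.88)^3 = 0.998
ΔR = 0.998 − 0.88 = 0.118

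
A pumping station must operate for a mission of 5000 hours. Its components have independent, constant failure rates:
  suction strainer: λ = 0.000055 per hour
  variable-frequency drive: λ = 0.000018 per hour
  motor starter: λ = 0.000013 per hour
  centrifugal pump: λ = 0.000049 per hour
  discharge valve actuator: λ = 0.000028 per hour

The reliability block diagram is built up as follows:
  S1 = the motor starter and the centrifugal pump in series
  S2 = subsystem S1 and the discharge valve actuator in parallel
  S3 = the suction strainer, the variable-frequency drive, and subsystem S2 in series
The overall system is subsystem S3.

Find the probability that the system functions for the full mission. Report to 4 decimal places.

0.6700

R(suction strainer) = exp(−0.000055 × 5000) = 0.759572
R(variable-frequency drive) = exp(−0.000018 × 5000) = 0.913931
R(motor starter) = exp(−0.000013 × 5000) = 0.937067
R(centrifugal pump) = exp(−0.000049 × 5000) = 0.782705
R(discharge valve actuator) = exp(−0.000028 × 5000) = 0.869358
Series (motor starter and centrifugal pump): 0.937067 × 0.782705 = 0.733447
Parallel ([0.733447] and discharge valve actuator): 1 − (1 − 0.733447)(1 − 0.869358) = 0.965177
Series (suction strainer, variable-frequency drive, and [0.965177]): 0.759572 × 0.913931 × 0.965177 = 0.6700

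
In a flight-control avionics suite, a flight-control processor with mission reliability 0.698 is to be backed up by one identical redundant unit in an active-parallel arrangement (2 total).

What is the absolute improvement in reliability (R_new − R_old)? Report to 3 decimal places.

R_before = 0.698
R_after = 1 − (1 − 0.698)^2 = 0.909
ΔR = 0.909 − 0.698 = 0.211

0.211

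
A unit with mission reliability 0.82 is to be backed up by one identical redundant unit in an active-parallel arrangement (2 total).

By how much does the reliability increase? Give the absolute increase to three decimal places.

R_before = 0.82
R_after = 1 − (1 − 0.82)^2 = 0.968
ΔR = 0.968 − 0.82 = 0.148

0.148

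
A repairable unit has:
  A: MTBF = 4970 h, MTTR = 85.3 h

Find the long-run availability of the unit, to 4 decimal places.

0.9831

A(A) = MTBF/(MTBF+MTTR) = 4970/(4970+85.3) = 0.9831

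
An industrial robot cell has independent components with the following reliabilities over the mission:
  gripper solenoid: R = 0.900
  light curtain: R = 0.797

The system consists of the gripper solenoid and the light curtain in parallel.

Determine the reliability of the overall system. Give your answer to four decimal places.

0.9797

Parallel (gripper solenoid and light curtain): 1 − (1 − 0.900000)(1 − 0.797000) = 0.9797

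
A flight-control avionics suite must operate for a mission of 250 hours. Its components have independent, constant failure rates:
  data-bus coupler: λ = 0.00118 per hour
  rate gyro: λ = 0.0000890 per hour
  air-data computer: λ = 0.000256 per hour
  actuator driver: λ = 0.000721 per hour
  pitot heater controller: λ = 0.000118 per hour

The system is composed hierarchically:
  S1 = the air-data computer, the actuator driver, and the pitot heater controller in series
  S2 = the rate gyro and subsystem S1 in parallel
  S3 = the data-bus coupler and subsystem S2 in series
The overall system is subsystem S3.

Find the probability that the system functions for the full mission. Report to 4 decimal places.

R(data-bus coupler) = exp(−0.00118 × 250) = 0.744532
R(rate gyro) = exp(−0.0000890 × 250) = 0.977996
R(air-data computer) = exp(−0.000256 × 250) = 0.938005
R(actuator driver) = exp(−0.000721 × 250) = 0.835061
R(pitot heater controller) = exp(−0.000118 × 250) = 0.970931
Series (air-data computer, actuator driver, and pitot heater controller): 0.938005 × 0.835061 × 0.970931 = 0.760522
Parallel (rate gyro and [0.760522]): 1 − (1 − 0.977996)(1 − 0.760522) = 0.994731
Series (data-bus coupler and [0.994731]): 0.744532 × 0.994731 = 0.7406

0.7406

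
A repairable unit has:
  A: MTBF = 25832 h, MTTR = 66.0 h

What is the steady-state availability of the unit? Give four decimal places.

A(A) = MTBF/(MTBF+MTTR) = 25832/(25832+66.0) = 0.9975

0.9975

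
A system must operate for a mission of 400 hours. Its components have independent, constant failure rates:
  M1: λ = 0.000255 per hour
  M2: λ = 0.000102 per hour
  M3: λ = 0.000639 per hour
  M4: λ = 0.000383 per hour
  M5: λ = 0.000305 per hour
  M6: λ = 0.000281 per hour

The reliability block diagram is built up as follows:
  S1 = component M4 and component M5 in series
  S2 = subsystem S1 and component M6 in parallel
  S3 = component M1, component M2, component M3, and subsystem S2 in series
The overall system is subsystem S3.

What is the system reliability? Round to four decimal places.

R(M1) = exp(−0.000255 × 400) = 0.903030
R(M2) = exp(−0.000102 × 400) = 0.960021
R(M3) = exp(−0.000639 × 400) = 0.774452
R(M4) = exp(−0.000383 × 400) = 0.857958
R(M5) = exp(−0.000305 × 400) = 0.885148
R(M6) = exp(−0.000281 × 400) = 0.893687
Series (M4 and M5): 0.857958 × 0.885148 = 0.759420
Parallel ([0.759420] and M6): 1 − (1 − 0.759420)(1 − 0.893687) = 0.974423
Series (M1, M2, M3, and [0.974423]): 0.903030 × 0.960021 × 0.774452 × 0.974423 = 0.6542

0.6542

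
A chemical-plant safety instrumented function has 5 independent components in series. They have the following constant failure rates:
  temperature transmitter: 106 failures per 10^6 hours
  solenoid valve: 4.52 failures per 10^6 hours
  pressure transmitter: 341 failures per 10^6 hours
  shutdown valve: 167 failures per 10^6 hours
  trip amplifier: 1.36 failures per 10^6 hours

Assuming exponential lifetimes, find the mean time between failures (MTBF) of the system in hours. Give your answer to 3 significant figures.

Series of exponential components: λ_sys = Σ λ_i
λ_sys = 0.000106 + 0.00000452 + 0.000341 + 0.000167 + 0.00000136 = 6.1988e-04 /h
MTBF = 1 / λ_sys = 1610 h

1610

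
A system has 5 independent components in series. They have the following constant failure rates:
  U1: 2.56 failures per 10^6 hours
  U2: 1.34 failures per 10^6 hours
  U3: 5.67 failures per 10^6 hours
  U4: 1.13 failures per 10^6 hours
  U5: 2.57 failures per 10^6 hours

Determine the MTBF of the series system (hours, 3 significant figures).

75400

Series of exponential components: λ_sys = Σ λ_i
λ_sys = 0.00000256 + 0.00000134 + 0.00000567 + 0.00000113 + 0.00000257 = 1.3270e-05 /h
MTBF = 1 / λ_sys = 75400 h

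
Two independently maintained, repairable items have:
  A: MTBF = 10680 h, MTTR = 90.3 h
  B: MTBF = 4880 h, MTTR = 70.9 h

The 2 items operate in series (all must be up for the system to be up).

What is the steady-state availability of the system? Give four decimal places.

A(A) = MTBF/(MTBF+MTTR) = 10680/(10680+90.3) = 0.991616
A(B) = MTBF/(MTBF+MTTR) = 4880/(4880+70.9) = 0.985679
Series availability: 0.991616 × 0.985679 = 0.9774

0.9774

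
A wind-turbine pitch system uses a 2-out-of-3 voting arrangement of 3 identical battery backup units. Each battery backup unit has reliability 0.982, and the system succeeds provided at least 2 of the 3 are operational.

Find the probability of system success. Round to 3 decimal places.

R = Σ_{i=2}^{3} C(3,i) p^i (1−p)^{3−i} with p = 0.982
C(3,2)·0.982^2·0.018^1 = 0.05207
C(3,3)·0.982^3·0.018^0 = 0.94697
Sum = 0.999

0.999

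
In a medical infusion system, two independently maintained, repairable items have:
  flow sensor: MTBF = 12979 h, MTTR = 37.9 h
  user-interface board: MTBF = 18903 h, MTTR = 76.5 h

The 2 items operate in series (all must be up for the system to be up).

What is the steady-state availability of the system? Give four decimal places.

A(flow sensor) = MTBF/(MTBF+MTTR) = 12979/(12979+37.9) = 0.997088
A(user-interface board) = MTBF/(MTBF+MTTR) = 18903/(18903+76.5) = 0.995969
Series availability: 0.997088 × 0.995969 = 0.9931

0.9931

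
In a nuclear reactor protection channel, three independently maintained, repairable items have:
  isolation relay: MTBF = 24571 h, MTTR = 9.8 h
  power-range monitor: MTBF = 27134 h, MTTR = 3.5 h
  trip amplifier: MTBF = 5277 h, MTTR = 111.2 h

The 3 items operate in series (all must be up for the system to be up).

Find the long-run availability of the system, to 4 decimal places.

0.9788

A(isolation relay) = MTBF/(MTBF+MTTR) = 24571/(24571+9.8) = 0.999601
A(power-range monitor) = MTBF/(MTBF+MTTR) = 27134/(27134+3.5) = 0.999871
A(trip amplifier) = MTBF/(MTBF+MTTR) = 5277/(5277+111.2) = 0.979362
Series availability: 0.999601 × 0.999871 × 0.979362 = 0.9788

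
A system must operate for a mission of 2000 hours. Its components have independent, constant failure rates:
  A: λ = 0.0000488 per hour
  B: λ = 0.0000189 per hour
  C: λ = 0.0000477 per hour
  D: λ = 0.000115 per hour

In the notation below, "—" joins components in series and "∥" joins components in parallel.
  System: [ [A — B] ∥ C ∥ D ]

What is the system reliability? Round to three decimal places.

R(A) = exp(−0.0000488 × 2000) = 0.90701
R(B) = exp(−0.0000189 × 2000) = 0.96291
R(C) = exp(−0.0000477 × 2000) = 0.90901
R(D) = exp(−0.000115 × 2000) = 0.79453
Series (A and B): 0.90701 × 0.96291 = 0.87337
Parallel ([0.87337], C, and D): 1 − (1 − 0.87337)(1 − 0.90901)(1 − 0.79453) = 0.998

0.998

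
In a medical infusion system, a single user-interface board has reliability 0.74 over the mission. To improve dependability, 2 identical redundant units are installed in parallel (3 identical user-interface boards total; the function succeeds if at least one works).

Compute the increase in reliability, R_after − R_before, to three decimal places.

R_before = 0.74
R_after = 1 − (1 − 0.74)^3 = 0.982
ΔR = 0.982 − 0.74 = 0.242

0.242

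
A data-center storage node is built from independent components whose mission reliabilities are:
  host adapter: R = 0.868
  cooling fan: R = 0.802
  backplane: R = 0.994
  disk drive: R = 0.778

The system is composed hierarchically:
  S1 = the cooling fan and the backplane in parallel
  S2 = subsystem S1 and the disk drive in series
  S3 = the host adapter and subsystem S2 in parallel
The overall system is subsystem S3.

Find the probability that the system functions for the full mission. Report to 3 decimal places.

Parallel (cooling fan and backplane): 1 − (1 − 0.80200)(1 − 0.99400) = 0.99881
Series ([0.99881] and disk drive): 0.99881 × 0.77800 = 0.77707
Parallel (host adapter and [0.77707]): 1 − (1 − 0.86800)(1 − 0.77707) = 0.971

0.971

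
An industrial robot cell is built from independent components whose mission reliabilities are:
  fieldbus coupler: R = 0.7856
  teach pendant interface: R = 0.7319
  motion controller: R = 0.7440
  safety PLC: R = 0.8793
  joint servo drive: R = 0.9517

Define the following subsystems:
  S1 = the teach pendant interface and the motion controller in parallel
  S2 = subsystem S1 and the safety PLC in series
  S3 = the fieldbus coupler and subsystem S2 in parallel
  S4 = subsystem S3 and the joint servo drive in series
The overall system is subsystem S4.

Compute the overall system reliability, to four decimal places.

0.9148

Parallel (teach pendant interface and motion controller): 1 − (1 − 0.731900)(1 − 0.744000) = 0.931366
Series ([0.931366] and safety PLC): 0.931366 × 0.879300 = 0.818950
Parallel (fieldbus coupler and [0.818950]): 1 − (1 − 0.785600)(1 − 0.818950) = 0.961183
Series ([0.961183] and joint servo drive): 0.961183 × 0.951700 = 0.9148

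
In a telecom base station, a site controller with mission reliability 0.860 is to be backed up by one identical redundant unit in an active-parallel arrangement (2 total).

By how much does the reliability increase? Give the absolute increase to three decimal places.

R_before = 0.860
R_after = 1 − (1 − 0.860)^2 = 0.980
ΔR = 0.980 − 0.860 = 0.120

0.120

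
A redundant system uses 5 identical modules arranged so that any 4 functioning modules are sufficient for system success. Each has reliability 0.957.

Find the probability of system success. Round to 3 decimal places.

R = Σ_{i=4}^{5} C(5,i) p^i (1−p)^{5−i} with p = 0.957
C(5,4)·0.957^4·0.043^1 = 0.18034
C(5,5)·0.957^5·0.043^0 = 0.80271
Sum = 0.983

0.983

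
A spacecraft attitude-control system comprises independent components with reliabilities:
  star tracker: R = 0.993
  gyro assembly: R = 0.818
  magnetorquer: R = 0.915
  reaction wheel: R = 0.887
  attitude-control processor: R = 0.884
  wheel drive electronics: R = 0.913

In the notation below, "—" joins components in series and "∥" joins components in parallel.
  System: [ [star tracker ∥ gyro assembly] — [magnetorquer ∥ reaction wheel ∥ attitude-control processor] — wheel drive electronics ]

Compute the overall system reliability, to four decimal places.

Parallel (star tracker and gyro assembly): 1 − (1 − 0.993000)(1 − 0.818000) = 0.998726
Parallel (magnetorquer, reaction wheel, and attitude-control processor): 1 − (1 − 0.915000)(1 − 0.887000)(1 − 0.884000) = 0.998886
Series ([0.998726], [0.998886], and wheel drive electronics): 0.998726 × 0.998886 × 0.913000 = 0.9108

0.9108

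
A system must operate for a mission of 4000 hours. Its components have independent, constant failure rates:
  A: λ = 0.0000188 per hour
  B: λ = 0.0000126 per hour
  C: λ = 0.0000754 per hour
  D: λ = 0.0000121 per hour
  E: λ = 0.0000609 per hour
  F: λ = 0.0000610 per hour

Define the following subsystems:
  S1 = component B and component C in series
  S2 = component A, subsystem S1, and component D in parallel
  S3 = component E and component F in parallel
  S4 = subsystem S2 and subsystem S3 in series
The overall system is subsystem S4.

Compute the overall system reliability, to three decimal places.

R(A) = exp(−0.0000188 × 4000) = 0.92756
R(B) = exp(−0.0000126 × 4000) = 0.95085
R(C) = exp(−0.0000754 × 4000) = 0.73963
R(D) = exp(−0.0000121 × 4000) = 0.95275
R(E) = exp(−0.0000609 × 4000) = 0.78380
R(F) = exp(−0.0000610 × 4000) = 0.78349
Series (B and C): 0.95085 × 0.73963 = 0.70328
Parallel (A, [0.70328], and D): 1 − (1 − 0.92756)(1 − 0.70328)(1 − 0.95275) = 0.99898
Parallel (E and F): 1 − (1 − 0.78380)(1 − 0.78349) = 0.95319
Series ([0.99898] and [0.95319]): 0.99898 × 0.95319 = 0.952

0.952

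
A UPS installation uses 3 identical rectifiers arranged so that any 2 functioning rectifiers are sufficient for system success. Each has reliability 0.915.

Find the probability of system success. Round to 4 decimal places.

0.9796

R = Σ_{i=2}^{3} C(3,i) p^i (1−p)^{3−i} with p = 0.915
C(3,2)·0.915^2·0.085^1 = 0.213492
C(3,3)·0.915^3·0.085^0 = 0.766061
Sum = 0.9796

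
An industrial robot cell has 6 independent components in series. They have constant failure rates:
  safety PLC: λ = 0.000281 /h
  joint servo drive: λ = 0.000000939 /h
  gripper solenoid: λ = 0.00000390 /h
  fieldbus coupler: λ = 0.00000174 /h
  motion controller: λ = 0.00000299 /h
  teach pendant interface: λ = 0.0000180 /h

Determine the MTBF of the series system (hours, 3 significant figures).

3240

Series of exponential components: λ_sys = Σ λ_i
λ_sys = 0.000281 + 0.000000939 + 0.00000390 + 0.00000174 + 0.00000299 + 0.0000180 = 3.0857e-04 /h
MTBF = 1 / λ_sys = 3240 h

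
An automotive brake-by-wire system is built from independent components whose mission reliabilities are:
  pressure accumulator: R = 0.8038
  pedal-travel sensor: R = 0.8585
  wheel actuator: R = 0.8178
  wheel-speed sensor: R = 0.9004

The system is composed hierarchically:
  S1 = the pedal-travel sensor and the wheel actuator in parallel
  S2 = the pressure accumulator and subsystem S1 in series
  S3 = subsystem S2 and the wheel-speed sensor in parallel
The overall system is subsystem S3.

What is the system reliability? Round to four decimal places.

0.9784

Parallel (pedal-travel sensor and wheel actuator): 1 − (1 − 0.858500)(1 − 0.817800) = 0.974219
Series (pressure accumulator and [0.974219]): 0.803800 × 0.974219 = 0.783077
Parallel ([0.783077] and wheel-speed sensor): 1 − (1 − 0.783077)(1 − 0.900400) = 0.9784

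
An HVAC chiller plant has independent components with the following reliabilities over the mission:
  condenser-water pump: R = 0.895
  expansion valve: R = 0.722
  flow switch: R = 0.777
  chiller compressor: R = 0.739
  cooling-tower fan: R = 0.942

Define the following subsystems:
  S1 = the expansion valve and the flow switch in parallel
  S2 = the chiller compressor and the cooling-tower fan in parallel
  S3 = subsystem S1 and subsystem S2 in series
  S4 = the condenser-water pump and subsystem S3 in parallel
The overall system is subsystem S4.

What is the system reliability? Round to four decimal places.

Parallel (expansion valve and flow switch): 1 − (1 − 0.722000)(1 − 0.777000) = 0.938006
Parallel (chiller compressor and cooling-tower fan): 1 − (1 − 0.739000)(1 − 0.942000) = 0.984862
Series ([0.938006] and [0.984862]): 0.938006 × 0.984862 = 0.923806
Parallel (condenser-water pump and [0.923806]): 1 − (1 − 0.895000)(1 − 0.923806) = 0.9920

0.9920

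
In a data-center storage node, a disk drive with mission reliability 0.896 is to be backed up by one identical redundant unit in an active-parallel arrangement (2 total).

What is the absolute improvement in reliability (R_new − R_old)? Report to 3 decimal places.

0.093

R_before = 0.896
R_after = 1 − (1 − 0.896)^2 = 0.989
ΔR = 0.989 − 0.896 = 0.093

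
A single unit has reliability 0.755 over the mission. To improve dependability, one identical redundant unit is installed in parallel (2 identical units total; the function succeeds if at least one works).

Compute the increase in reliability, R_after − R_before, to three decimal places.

0.185

R_before = 0.755
R_after = 1 − (1 − 0.755)^2 = 0.940
ΔR = 0.940 − 0.755 = 0.185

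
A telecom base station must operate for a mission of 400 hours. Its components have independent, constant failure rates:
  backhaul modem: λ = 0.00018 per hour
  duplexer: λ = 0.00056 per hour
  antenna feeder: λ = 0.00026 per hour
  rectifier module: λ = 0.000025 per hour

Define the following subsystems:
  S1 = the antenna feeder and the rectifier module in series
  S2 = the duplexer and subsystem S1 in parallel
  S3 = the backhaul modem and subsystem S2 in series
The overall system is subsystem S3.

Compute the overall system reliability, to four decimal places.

R(backhaul modem) = exp(−0.00018 × 400) = 0.930531
R(duplexer) = exp(−0.00056 × 400) = 0.799315
R(antenna feeder) = exp(−0.00026 × 400) = 0.901225
R(rectifier module) = exp(−0.000025 × 400) = 0.990050
Series (antenna feeder and rectifier module): 0.901225 × 0.990050 = 0.892258
Parallel (duplexer and [0.892258]): 1 − (1 − 0.799315)(1 − 0.892258) = 0.978378
Series (backhaul modem and [0.978378]): 0.930531 × 0.978378 = 0.9104

0.9104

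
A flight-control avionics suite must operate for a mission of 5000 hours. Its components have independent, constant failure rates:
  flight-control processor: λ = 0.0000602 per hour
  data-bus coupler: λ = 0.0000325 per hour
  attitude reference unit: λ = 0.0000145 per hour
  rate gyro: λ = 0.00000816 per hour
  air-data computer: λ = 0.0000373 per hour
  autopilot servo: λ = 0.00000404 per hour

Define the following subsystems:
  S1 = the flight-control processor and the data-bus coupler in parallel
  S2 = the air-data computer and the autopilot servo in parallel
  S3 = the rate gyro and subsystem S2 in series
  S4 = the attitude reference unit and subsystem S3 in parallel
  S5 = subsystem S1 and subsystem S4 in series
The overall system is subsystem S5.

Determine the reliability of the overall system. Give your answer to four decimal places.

0.9581

R(flight-control processor) = exp(−0.0000602 × 5000) = 0.740078
R(data-bus coupler) = exp(−0.0000325 × 5000) = 0.850016
R(attitude reference unit) = exp(−0.0000145 × 5000) = 0.930066
R(rate gyro) = exp(−0.00000816 × 5000) = 0.960021
R(air-data computer) = exp(−0.0000373 × 5000) = 0.829859
R(autopilot servo) = exp(−0.00000404 × 5000) = 0.980003
Parallel (flight-control processor and data-bus coupler): 1 − (1 − 0.740078)(1 − 0.850016) = 0.961016
Parallel (air-data computer and autopilot servo): 1 − (1 − 0.829859)(1 − 0.980003) = 0.996598
Series (rate gyro and [0.996598]): 0.960021 × 0.996598 = 0.956755
Parallel (attitude reference unit and [0.956755]): 1 − (1 − 0.930066)(1 − 0.956755) = 0.996976
Series ([0.961016] and [0.996976]): 0.961016 × 0.996976 = 0.9581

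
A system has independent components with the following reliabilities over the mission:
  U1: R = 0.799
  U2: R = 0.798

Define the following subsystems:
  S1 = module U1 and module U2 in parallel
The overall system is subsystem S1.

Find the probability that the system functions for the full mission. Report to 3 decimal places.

0.959

Parallel (U1 and U2): 1 − (1 − 0.79900)(1 − 0.79800) = 0.959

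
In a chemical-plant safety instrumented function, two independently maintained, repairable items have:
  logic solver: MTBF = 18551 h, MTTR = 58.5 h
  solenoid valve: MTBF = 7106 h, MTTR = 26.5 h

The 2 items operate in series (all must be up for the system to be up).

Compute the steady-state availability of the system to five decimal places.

A(logic solver) = MTBF/(MTBF+MTTR) = 18551/(18551+58.5) = 0.996856
A(solenoid valve) = MTBF/(MTBF+MTTR) = 7106/(7106+26.5) = 0.996285
Series availability: 0.996856 × 0.996285 = 0.99315

0.99315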